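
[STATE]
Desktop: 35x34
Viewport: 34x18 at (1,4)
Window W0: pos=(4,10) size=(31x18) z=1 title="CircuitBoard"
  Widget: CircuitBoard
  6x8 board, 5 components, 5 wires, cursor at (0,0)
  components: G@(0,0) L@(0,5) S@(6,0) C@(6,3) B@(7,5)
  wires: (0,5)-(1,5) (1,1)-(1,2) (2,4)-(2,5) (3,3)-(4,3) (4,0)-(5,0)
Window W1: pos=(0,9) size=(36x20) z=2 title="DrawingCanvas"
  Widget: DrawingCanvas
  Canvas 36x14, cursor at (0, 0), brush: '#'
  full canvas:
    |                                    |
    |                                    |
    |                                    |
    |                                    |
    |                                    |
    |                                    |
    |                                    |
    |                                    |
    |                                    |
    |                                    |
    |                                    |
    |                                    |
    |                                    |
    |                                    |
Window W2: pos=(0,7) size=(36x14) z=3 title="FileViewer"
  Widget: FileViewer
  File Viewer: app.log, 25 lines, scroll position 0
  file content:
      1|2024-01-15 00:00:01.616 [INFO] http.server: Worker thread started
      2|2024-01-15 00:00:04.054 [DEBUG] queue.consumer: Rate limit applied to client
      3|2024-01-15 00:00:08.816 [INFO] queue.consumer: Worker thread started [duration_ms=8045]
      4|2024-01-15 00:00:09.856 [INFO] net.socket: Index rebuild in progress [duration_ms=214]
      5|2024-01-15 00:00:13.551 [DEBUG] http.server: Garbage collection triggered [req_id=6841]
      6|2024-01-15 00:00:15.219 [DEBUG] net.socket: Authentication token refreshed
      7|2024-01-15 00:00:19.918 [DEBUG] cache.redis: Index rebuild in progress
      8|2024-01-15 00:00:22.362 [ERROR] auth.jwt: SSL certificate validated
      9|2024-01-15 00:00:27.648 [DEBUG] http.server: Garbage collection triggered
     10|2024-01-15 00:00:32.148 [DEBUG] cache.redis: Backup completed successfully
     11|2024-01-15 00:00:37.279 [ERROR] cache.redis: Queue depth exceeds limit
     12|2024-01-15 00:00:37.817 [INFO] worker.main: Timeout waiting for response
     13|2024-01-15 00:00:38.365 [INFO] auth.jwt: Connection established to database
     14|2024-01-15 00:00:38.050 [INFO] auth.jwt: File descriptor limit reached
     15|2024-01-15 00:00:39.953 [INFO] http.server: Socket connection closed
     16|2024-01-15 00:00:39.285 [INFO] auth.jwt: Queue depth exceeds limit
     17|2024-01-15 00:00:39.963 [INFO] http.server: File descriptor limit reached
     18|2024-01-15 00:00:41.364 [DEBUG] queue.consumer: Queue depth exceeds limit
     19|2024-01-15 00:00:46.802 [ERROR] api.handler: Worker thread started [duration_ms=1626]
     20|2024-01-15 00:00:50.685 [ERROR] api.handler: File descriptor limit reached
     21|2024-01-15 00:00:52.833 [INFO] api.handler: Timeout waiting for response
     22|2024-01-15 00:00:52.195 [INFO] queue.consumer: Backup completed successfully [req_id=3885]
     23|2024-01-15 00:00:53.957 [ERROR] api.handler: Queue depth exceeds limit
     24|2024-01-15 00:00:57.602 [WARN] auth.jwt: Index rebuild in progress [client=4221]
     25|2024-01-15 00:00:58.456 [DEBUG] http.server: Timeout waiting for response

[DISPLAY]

                                  
                                  
                                  
━━━━━━━━━━━━━━━━━━━━━━━━━━━━━━━━━━
 FileViewer                       
──────────────────────────────────
2024-01-15 00:00:01.616 [INFO] ht▲
2024-01-15 00:00:04.054 [DEBUG] q█
2024-01-15 00:00:08.816 [INFO] qu░
2024-01-15 00:00:09.856 [INFO] ne░
2024-01-15 00:00:13.551 [DEBUG] h░
2024-01-15 00:00:15.219 [DEBUG] n░
2024-01-15 00:00:19.918 [DEBUG] c░
2024-01-15 00:00:22.362 [ERROR] a░
2024-01-15 00:00:27.648 [DEBUG] h░
2024-01-15 00:00:32.148 [DEBUG] c▼
━━━━━━━━━━━━━━━━━━━━━━━━━━━━━━━━━━
                                  


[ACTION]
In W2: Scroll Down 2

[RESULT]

                                  
                                  
                                  
━━━━━━━━━━━━━━━━━━━━━━━━━━━━━━━━━━
 FileViewer                       
──────────────────────────────────
2024-01-15 00:00:08.816 [INFO] qu▲
2024-01-15 00:00:09.856 [INFO] ne░
2024-01-15 00:00:13.551 [DEBUG] h█
2024-01-15 00:00:15.219 [DEBUG] n░
2024-01-15 00:00:19.918 [DEBUG] c░
2024-01-15 00:00:22.362 [ERROR] a░
2024-01-15 00:00:27.648 [DEBUG] h░
2024-01-15 00:00:32.148 [DEBUG] c░
2024-01-15 00:00:37.279 [ERROR] c░
2024-01-15 00:00:37.817 [INFO] wo▼
━━━━━━━━━━━━━━━━━━━━━━━━━━━━━━━━━━
                                  


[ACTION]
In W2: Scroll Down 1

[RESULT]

                                  
                                  
                                  
━━━━━━━━━━━━━━━━━━━━━━━━━━━━━━━━━━
 FileViewer                       
──────────────────────────────────
2024-01-15 00:00:09.856 [INFO] ne▲
2024-01-15 00:00:13.551 [DEBUG] h░
2024-01-15 00:00:15.219 [DEBUG] n█
2024-01-15 00:00:19.918 [DEBUG] c░
2024-01-15 00:00:22.362 [ERROR] a░
2024-01-15 00:00:27.648 [DEBUG] h░
2024-01-15 00:00:32.148 [DEBUG] c░
2024-01-15 00:00:37.279 [ERROR] c░
2024-01-15 00:00:37.817 [INFO] wo░
2024-01-15 00:00:38.365 [INFO] au▼
━━━━━━━━━━━━━━━━━━━━━━━━━━━━━━━━━━
                                  


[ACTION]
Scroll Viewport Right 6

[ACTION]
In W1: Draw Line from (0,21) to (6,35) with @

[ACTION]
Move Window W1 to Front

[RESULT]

                                  
                                  
                                  
━━━━━━━━━━━━━━━━━━━━━━━━━━━━━━━━━━
 FileViewer                       
━━━━━━━━━━━━━━━━━━━━━━━━━━━━━━━━━━
 DrawingCanvas                    
──────────────────────────────────
+                    @@           
                       @@         
                         @@       
                           @@@    
                              @@  
                                @@
                                  
                                  
                                  
                                  


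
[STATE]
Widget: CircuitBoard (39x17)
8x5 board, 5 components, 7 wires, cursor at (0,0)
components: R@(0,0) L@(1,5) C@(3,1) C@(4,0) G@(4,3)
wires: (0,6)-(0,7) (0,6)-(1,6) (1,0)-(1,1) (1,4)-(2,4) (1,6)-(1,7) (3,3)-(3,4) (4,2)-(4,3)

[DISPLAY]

   0 1 2 3 4 5 6 7                     
0  [R]                      · ─ ·      
                            │          
1   · ─ ·           ·   L   · ─ ·      
                    │                  
2                   ·                  
                                       
3       C       · ─ ·                  
                                       
4   C       · ─ G                      
Cursor: (0,0)                          
                                       
                                       
                                       
                                       
                                       
                                       


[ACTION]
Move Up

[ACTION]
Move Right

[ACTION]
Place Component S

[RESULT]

   0 1 2 3 4 5 6 7                     
0   R  [S]                  · ─ ·      
                            │          
1   · ─ ·           ·   L   · ─ ·      
                    │                  
2                   ·                  
                                       
3       C       · ─ ·                  
                                       
4   C       · ─ G                      
Cursor: (0,1)                          
                                       
                                       
                                       
                                       
                                       
                                       


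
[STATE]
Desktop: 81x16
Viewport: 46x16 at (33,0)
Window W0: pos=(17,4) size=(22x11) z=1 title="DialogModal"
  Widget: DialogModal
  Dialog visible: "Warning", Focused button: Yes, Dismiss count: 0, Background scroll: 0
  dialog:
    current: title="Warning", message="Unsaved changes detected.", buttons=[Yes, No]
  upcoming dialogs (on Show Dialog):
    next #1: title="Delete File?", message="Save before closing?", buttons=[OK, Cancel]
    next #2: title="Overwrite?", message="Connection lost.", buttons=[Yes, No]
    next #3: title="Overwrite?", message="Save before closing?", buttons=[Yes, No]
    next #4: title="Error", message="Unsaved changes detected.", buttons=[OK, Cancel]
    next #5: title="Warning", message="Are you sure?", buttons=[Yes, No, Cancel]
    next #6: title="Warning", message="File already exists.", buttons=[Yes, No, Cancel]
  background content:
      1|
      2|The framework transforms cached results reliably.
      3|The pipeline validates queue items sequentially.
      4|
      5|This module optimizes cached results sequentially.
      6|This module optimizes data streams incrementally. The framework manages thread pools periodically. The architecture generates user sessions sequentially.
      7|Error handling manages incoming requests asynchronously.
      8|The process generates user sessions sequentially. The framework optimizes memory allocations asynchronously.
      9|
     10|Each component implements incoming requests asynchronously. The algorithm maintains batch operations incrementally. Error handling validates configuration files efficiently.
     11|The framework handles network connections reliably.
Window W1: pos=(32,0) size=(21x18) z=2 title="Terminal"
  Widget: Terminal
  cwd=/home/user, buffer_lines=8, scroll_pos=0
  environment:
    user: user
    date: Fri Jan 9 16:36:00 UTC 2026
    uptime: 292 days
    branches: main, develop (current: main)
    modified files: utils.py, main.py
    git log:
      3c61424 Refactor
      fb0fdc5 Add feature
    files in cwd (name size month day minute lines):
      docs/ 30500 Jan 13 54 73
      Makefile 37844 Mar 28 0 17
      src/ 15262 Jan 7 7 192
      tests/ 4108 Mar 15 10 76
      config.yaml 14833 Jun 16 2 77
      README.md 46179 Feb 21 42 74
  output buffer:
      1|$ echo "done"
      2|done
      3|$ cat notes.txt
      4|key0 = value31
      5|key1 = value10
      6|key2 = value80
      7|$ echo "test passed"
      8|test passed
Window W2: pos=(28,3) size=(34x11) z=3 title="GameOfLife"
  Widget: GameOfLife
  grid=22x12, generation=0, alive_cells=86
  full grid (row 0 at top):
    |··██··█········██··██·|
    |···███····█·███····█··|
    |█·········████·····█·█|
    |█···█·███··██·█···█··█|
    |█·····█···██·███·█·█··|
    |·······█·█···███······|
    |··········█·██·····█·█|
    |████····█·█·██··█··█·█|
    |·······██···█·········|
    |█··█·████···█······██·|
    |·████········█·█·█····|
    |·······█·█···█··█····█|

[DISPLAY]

━━━━━━━━━━━━━━━━━━━┓                          
 Terminal          ┃                          
───────────────────┨                          
━━━━━━━━━━━━━━━━━━━━━━━━━━━━┓                 
eOfLife                     ┃                 
────────────────────────────┨                 
 0                          ┃                 
█·███··██·█···█··█          ┃                 
··█···██·███·█·█··          ┃                 
···█·█···███······          ┃                 
······█·██·····█·█          ┃                 
····█·█·██··█··█·█          ┃                 
···██···█·········          ┃                 
━━━━━━━━━━━━━━━━━━━━━━━━━━━━┛                 
                   ┃                          
                   ┃                          


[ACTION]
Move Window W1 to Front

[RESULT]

━━━━━━━━━━━━━━━━━━━┓                          
 Terminal          ┃                          
───────────────────┨                          
$ echo "done"      ┃━━━━━━━━┓                 
done               ┃        ┃                 
$ cat notes.txt    ┃────────┨                 
key0 = value31     ┃        ┃                 
key1 = value10     ┃        ┃                 
key2 = value80     ┃        ┃                 
$ echo "test passed┃        ┃                 
test passed        ┃        ┃                 
$ █                ┃        ┃                 
                   ┃        ┃                 
                   ┃━━━━━━━━┛                 
                   ┃                          
                   ┃                          


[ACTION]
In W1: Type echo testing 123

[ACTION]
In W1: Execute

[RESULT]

━━━━━━━━━━━━━━━━━━━┓                          
 Terminal          ┃                          
───────────────────┨                          
$ echo "done"      ┃━━━━━━━━┓                 
done               ┃        ┃                 
$ cat notes.txt    ┃────────┨                 
key0 = value31     ┃        ┃                 
key1 = value10     ┃        ┃                 
key2 = value80     ┃        ┃                 
$ echo "test passed┃        ┃                 
test passed        ┃        ┃                 
$ echo testing 123 ┃        ┃                 
testing 123        ┃        ┃                 
$ █                ┃━━━━━━━━┛                 
                   ┃                          
                   ┃                          


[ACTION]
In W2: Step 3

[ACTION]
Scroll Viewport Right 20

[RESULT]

━━━━━━━━━━━━━━━━━┓                            
erminal          ┃                            
─────────────────┨                            
echo "done"      ┃━━━━━━━━┓                   
ne               ┃        ┃                   
cat notes.txt    ┃────────┨                   
y0 = value31     ┃        ┃                   
y1 = value10     ┃        ┃                   
y2 = value80     ┃        ┃                   
echo "test passed┃        ┃                   
st passed        ┃        ┃                   
echo testing 123 ┃        ┃                   
sting 123        ┃        ┃                   
█                ┃━━━━━━━━┛                   
                 ┃                            
                 ┃                            


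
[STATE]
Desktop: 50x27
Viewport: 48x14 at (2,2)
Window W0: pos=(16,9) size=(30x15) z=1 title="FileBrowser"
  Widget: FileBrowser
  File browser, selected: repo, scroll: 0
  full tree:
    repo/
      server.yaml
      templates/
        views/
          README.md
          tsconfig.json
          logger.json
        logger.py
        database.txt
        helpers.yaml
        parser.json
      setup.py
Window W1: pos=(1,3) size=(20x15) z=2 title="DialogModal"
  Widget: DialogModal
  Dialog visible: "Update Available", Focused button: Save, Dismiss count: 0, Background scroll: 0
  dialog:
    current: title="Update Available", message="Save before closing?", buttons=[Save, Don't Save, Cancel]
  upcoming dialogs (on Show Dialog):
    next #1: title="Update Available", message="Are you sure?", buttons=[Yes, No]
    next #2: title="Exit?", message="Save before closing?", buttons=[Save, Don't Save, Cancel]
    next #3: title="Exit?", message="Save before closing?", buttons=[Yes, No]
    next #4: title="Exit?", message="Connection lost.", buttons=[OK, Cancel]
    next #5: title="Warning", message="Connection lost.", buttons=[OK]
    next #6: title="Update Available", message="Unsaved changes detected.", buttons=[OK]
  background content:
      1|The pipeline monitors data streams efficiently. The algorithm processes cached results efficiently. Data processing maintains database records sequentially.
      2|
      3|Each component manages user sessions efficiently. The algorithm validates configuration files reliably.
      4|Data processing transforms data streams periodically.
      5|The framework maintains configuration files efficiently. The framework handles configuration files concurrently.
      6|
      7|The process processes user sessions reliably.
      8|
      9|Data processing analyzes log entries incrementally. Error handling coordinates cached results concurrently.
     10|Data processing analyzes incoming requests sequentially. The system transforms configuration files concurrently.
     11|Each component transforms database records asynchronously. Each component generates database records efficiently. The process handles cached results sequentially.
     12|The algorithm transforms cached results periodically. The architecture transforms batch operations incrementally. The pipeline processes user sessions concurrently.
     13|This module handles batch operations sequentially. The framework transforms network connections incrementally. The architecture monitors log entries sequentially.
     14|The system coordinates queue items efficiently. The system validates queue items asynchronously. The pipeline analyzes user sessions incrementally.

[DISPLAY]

                                                
━━━━━━━━━━━━━━━━━━┓                             
 DialogModal      ┃                             
──────────────────┨                             
The pipeline monit┃                             
                  ┃                             
Each component man┃                             
Da┌────────────┐tr┃━━━━━━━━━━━━━━━━━━━━━━━━┓    
Th│Update Avail│in┃eBrowser                ┃    
  │Save before │  ┃────────────────────────┨    
Th│[Save]  Don'│es┃] repo/                 ┃    
  └────────────┘  ┃server.yaml             ┃    
Data processing an┃[+] templates/          ┃    
Data processing an┃setup.py                ┃    


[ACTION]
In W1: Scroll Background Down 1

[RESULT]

                                                
━━━━━━━━━━━━━━━━━━┓                             
 DialogModal      ┃                             
──────────────────┨                             
                  ┃                             
Each component man┃                             
Data processing tr┃                             
Th┌────────────┐in┃━━━━━━━━━━━━━━━━━━━━━━━━┓    
  │Update Avail│  ┃eBrowser                ┃    
Th│Save before │es┃────────────────────────┨    
  │[Save]  Don'│  ┃] repo/                 ┃    
Da└────────────┘an┃server.yaml             ┃    
Data processing an┃[+] templates/          ┃    
Each component tra┃setup.py                ┃    


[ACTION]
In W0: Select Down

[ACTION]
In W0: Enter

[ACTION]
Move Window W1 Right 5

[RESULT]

                                                
    ┏━━━━━━━━━━━━━━━━━━┓                        
    ┃ DialogModal      ┃                        
    ┠──────────────────┨                        
    ┃                  ┃                        
    ┃Each component man┃                        
    ┃Data processing tr┃                        
    ┃Th┌────────────┐in┃━━━━━━━━━━━━━━━━━━━┓    
    ┃  │Update Avail│  ┃ser                ┃    
    ┃Th│Save before │es┃───────────────────┨    
    ┃  │[Save]  Don'│  ┃o/                 ┃    
    ┃Da└────────────┘an┃r.yaml             ┃    
    ┃Data processing an┃emplates/          ┃    
    ┃Each component tra┃.py                ┃    


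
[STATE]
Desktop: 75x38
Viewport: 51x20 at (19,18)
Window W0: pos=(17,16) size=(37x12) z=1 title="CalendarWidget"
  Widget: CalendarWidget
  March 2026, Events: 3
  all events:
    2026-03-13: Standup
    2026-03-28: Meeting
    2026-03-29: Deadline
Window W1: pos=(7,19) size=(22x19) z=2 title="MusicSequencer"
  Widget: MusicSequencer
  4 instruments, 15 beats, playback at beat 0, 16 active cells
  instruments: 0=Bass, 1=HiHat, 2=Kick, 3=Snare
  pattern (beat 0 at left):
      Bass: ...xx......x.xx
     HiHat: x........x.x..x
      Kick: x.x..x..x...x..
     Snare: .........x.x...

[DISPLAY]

──────────────────────────────────┨                
━━━━━━━━━┓  March 2026            ┃                
ncer     ┃ Fr Sa Su               ┃                
─────────┨        1               ┃                
567890123┃  6  7  8               ┃                
······█·█┃ 13* 14 15              ┃                
····█·█··┃ 20 21 22               ┃                
█··█···█·┃ 27 28* 29*             ┃                
····█·█··┃                        ┃                
         ┃━━━━━━━━━━━━━━━━━━━━━━━━┛                
         ┃                                         
         ┃                                         
         ┃                                         
         ┃                                         
         ┃                                         
         ┃                                         
         ┃                                         
         ┃                                         
         ┃                                         
━━━━━━━━━┛                                         


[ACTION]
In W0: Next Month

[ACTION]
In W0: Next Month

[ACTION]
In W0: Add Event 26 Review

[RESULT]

──────────────────────────────────┨                
━━━━━━━━━┓   May 2026             ┃                
ncer     ┃ Fr Sa Su               ┃                
─────────┨  1  2  3               ┃                
567890123┃  8  9 10               ┃                
······█·█┃ 15 16 17               ┃                
····█·█··┃ 22 23 24               ┃                
█··█···█·┃8 29 30 31              ┃                
····█·█··┃                        ┃                
         ┃━━━━━━━━━━━━━━━━━━━━━━━━┛                
         ┃                                         
         ┃                                         
         ┃                                         
         ┃                                         
         ┃                                         
         ┃                                         
         ┃                                         
         ┃                                         
         ┃                                         
━━━━━━━━━┛                                         


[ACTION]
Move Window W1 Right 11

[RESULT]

──────────────────────────────────┨                
━━━━━━━━━━━━━━━━━━━━┓             ┃                
 MusicSequencer     ┃             ┃                
────────────────────┨             ┃                
      ▼1234567890123┃             ┃                
  Bass···██······█·█┃             ┃                
 HiHat█········█·█··┃             ┃                
  Kick█·█··█··█···█·┃             ┃                
 Snare·········█·█··┃             ┃                
                    ┃━━━━━━━━━━━━━┛                
                    ┃                              
                    ┃                              
                    ┃                              
                    ┃                              
                    ┃                              
                    ┃                              
                    ┃                              
                    ┃                              
                    ┃                              
━━━━━━━━━━━━━━━━━━━━┛                              


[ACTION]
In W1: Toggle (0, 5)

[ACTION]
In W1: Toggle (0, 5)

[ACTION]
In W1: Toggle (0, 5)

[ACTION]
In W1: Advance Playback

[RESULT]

──────────────────────────────────┨                
━━━━━━━━━━━━━━━━━━━━┓             ┃                
 MusicSequencer     ┃             ┃                
────────────────────┨             ┃                
      0▼234567890123┃             ┃                
  Bass···███·····█·█┃             ┃                
 HiHat█········█·█··┃             ┃                
  Kick█·█··█··█···█·┃             ┃                
 Snare·········█·█··┃             ┃                
                    ┃━━━━━━━━━━━━━┛                
                    ┃                              
                    ┃                              
                    ┃                              
                    ┃                              
                    ┃                              
                    ┃                              
                    ┃                              
                    ┃                              
                    ┃                              
━━━━━━━━━━━━━━━━━━━━┛                              


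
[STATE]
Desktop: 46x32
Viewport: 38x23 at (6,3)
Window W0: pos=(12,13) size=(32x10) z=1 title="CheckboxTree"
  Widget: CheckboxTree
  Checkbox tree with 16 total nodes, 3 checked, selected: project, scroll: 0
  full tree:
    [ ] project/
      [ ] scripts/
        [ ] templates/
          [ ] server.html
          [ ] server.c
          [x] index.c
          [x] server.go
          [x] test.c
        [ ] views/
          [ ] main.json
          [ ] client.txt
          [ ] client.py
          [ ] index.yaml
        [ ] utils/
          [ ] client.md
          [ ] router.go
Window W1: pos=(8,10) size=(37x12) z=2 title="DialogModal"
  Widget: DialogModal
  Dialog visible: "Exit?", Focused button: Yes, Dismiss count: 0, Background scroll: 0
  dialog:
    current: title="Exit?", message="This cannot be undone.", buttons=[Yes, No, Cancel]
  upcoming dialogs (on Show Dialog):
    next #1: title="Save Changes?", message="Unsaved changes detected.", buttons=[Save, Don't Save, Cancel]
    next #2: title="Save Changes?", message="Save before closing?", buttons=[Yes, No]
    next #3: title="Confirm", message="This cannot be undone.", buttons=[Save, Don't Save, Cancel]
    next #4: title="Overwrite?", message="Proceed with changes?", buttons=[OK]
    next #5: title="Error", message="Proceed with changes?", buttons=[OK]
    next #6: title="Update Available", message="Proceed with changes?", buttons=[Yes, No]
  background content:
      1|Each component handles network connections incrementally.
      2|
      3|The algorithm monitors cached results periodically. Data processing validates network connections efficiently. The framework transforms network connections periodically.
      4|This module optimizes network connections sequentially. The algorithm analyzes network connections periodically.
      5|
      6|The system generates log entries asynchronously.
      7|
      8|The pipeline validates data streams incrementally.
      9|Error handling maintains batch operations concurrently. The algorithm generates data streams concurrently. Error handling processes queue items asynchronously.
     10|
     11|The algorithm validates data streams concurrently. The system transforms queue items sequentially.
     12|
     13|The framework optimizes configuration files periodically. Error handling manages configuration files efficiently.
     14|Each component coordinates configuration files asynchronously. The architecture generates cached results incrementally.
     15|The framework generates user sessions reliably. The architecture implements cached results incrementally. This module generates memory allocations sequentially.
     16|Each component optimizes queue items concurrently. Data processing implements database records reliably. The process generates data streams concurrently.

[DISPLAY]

                                      
                                      
                                      
                                      
                                      
                                      
                                      
  ┏━━━━━━━━━━━━━━━━━━━━━━━━━━━━━━━━━━━
  ┃ DialogModal                       
  ┠───────────────────────────────────
  ┃Each component handles network conn
  ┃    ┌────────────────────────┐     
  ┃The │         Exit?          │resul
  ┃This│ This cannot be undone. │conne
  ┃    │  [Yes]  No   Cancel    │     
  ┃The └────────────────────────┘es as
  ┃                                   
  ┃The pipeline validates data streams
  ┗━━━━━━━━━━━━━━━━━━━━━━━━━━━━━━━━━━━
      ┗━━━━━━━━━━━━━━━━━━━━━━━━━━━━━━┛
                                      
                                      
                                      


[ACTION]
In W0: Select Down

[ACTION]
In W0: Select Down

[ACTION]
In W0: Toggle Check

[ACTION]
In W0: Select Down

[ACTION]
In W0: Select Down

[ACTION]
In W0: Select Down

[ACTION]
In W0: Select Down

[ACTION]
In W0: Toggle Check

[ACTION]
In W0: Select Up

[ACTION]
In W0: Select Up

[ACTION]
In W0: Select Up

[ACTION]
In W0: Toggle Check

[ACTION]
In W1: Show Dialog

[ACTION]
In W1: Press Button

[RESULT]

                                      
                                      
                                      
                                      
                                      
                                      
                                      
  ┏━━━━━━━━━━━━━━━━━━━━━━━━━━━━━━━━━━━
  ┃ DialogModal                       
  ┠───────────────────────────────────
  ┃Each component handles network conn
  ┃                                   
  ┃The algorithm monitors cached resul
  ┃This module optimizes network conne
  ┃                                   
  ┃The system generates log entries as
  ┃                                   
  ┃The pipeline validates data streams
  ┗━━━━━━━━━━━━━━━━━━━━━━━━━━━━━━━━━━━
      ┗━━━━━━━━━━━━━━━━━━━━━━━━━━━━━━┛
                                      
                                      
                                      


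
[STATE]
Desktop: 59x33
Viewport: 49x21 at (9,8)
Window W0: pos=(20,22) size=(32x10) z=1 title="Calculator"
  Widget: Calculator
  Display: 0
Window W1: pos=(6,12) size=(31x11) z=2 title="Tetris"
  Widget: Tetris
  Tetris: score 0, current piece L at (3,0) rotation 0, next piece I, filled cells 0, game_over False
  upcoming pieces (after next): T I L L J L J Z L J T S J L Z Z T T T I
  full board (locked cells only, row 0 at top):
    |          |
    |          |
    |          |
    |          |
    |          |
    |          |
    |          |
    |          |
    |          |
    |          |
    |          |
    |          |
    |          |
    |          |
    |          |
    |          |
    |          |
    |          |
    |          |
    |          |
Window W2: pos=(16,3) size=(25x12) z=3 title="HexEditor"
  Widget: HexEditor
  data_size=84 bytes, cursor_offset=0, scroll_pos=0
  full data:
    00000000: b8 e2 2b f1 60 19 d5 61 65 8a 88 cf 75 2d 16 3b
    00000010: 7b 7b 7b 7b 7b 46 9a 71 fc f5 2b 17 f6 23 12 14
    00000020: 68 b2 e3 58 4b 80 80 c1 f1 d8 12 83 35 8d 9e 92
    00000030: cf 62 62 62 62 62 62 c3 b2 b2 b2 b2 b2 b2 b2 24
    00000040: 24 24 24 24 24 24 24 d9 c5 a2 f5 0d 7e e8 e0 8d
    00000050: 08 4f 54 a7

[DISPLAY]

       ┃00000020  68 b2 e3 58 4┃                 
       ┃00000030  cf 62 62 62 6┃                 
       ┃00000040  24 24 24 24 2┃                 
       ┃00000050  08 4f 54 a7  ┃                 
━━━━━━━┃                       ┃                 
etris  ┃                       ┃                 
───────┗━━━━━━━━━━━━━━━━━━━━━━━┛                 
        │Next:             ┃                     
        │████              ┃                     
        │                  ┃                     
        │                  ┃                     
        │                  ┃                     
        │                  ┃                     
        │Score:            ┃                     
━━━━━━━━━━━━━━━━━━━━━━━━━━━┛━━━━━━━━━━━━━━┓      
           ┃ Calculator                   ┃      
           ┠──────────────────────────────┨      
           ┃                             0┃      
           ┃┌───┬───┬───┬───┐             ┃      
           ┃│ 7 │ 8 │ 9 │ ÷ │             ┃      
           ┃├───┼───┼───┼───┤             ┃      


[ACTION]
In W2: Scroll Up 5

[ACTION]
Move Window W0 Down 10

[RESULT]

       ┃00000020  68 b2 e3 58 4┃                 
       ┃00000030  cf 62 62 62 6┃                 
       ┃00000040  24 24 24 24 2┃                 
       ┃00000050  08 4f 54 a7  ┃                 
━━━━━━━┃                       ┃                 
etris  ┃                       ┃                 
───────┗━━━━━━━━━━━━━━━━━━━━━━━┛                 
        │Next:             ┃                     
        │████              ┃                     
        │                  ┃                     
        │                  ┃                     
        │                  ┃                     
        │                  ┃                     
        │Score:            ┃                     
━━━━━━━━━━━━━━━━━━━━━━━━━━━┛                     
           ┏━━━━━━━━━━━━━━━━━━━━━━━━━━━━━━┓      
           ┃ Calculator                   ┃      
           ┠──────────────────────────────┨      
           ┃                             0┃      
           ┃┌───┬───┬───┬───┐             ┃      
           ┃│ 7 │ 8 │ 9 │ ÷ │             ┃      


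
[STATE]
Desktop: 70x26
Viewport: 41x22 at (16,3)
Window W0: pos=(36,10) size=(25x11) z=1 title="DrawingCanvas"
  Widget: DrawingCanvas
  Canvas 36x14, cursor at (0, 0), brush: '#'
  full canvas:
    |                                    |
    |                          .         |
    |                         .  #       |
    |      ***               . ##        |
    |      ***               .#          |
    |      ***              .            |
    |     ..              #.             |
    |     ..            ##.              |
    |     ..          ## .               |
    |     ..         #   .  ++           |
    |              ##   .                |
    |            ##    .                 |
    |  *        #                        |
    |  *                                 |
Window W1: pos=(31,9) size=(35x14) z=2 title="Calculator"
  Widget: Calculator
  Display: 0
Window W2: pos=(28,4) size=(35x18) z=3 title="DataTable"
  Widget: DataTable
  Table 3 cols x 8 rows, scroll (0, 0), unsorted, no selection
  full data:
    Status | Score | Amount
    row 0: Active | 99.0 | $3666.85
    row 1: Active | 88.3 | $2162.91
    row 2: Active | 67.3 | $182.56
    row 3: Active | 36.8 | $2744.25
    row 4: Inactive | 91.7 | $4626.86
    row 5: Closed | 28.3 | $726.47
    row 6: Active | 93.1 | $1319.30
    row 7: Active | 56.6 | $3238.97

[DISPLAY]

                                         
            ┏━━━━━━━━━━━━━━━━━━━━━━━━━━━━
            ┃ DataTable                  
            ┠────────────────────────────
            ┃Status  │Score│Amount       
            ┃────────┼─────┼────────     
            ┃Active  │99.0 │$3666.85     
            ┃Active  │88.3 │$2162.91     
            ┃Active  │67.3 │$182.56      
            ┃Active  │36.8 │$2744.25     
            ┃Inactive│91.7 │$4626.86     
            ┃Closed  │28.3 │$726.47      
            ┃Active  │93.1 │$1319.30     
            ┃Active  │56.6 │$3238.97     
            ┃                            
            ┃                            
            ┃                            
            ┃                            
            ┗━━━━━━━━━━━━━━━━━━━━━━━━━━━━
               ┗━━━━━━━━━━━━━━━━━━━━━━━━━
                                         
                                         


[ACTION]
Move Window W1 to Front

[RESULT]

                                         
            ┏━━━━━━━━━━━━━━━━━━━━━━━━━━━━
            ┃ DataTable                  
            ┠────────────────────────────
            ┃Status  │Score│Amount       
            ┃────────┼─────┼────────     
            ┃Ac┏━━━━━━━━━━━━━━━━━━━━━━━━━
            ┃Ac┃ Calculator              
            ┃Ac┠─────────────────────────
            ┃Ac┃                         
            ┃In┃┌───┬───┬───┬───┐        
            ┃Cl┃│ 7 │ 8 │ 9 │ ÷ │        
            ┃Ac┃├───┼───┼───┼───┤        
            ┃Ac┃│ 4 │ 5 │ 6 │ × │        
            ┃  ┃├───┼───┼───┼───┤        
            ┃  ┃│ 1 │ 2 │ 3 │ - │        
            ┃  ┃├───┼───┼───┼───┤        
            ┃  ┃│ 0 │ . │ = │ + │        
            ┗━━┃└───┴───┴───┴───┘        
               ┗━━━━━━━━━━━━━━━━━━━━━━━━━
                                         
                                         


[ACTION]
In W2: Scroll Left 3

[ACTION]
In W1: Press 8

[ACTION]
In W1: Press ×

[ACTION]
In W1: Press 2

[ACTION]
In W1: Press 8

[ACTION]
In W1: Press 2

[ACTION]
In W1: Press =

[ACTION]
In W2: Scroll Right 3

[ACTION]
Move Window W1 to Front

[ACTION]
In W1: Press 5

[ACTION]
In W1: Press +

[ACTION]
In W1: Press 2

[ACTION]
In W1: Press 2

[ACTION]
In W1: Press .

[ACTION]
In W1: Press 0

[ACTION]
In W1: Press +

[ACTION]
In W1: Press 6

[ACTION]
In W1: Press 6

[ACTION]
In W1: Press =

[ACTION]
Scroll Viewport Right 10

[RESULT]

                                         
  ┏━━━━━━━━━━━━━━━━━━━━━━━━━━━━━━━━━┓    
  ┃ DataTable                       ┃    
  ┠─────────────────────────────────┨    
  ┃Status  │Score│Amount            ┃    
  ┃────────┼─────┼────────          ┃    
  ┃Ac┏━━━━━━━━━━━━━━━━━━━━━━━━━━━━━━━━━┓ 
  ┃Ac┃ Calculator                      ┃ 
  ┃Ac┠─────────────────────────────────┨ 
  ┃Ac┃                               93┃ 
  ┃In┃┌───┬───┬───┬───┐                ┃ 
  ┃Cl┃│ 7 │ 8 │ 9 │ ÷ │                ┃ 
  ┃Ac┃├───┼───┼───┼───┤                ┃ 
  ┃Ac┃│ 4 │ 5 │ 6 │ × │                ┃ 
  ┃  ┃├───┼───┼───┼───┤                ┃ 
  ┃  ┃│ 1 │ 2 │ 3 │ - │                ┃ 
  ┃  ┃├───┼───┼───┼───┤                ┃ 
  ┃  ┃│ 0 │ . │ = │ + │                ┃ 
  ┗━━┃└───┴───┴───┴───┘                ┃ 
     ┗━━━━━━━━━━━━━━━━━━━━━━━━━━━━━━━━━┛ 
                                         
                                         
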